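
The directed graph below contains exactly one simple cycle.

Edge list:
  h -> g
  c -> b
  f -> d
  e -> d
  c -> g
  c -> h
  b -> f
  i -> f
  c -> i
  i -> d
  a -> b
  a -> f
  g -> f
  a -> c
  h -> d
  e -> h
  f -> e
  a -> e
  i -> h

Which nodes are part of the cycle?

DFS with gray/black marking from e:
e gray
  d gray
  d black
  h gray
    h→d: d black — skip
    g gray
      f gray
        f→d: d black — skip
        f→e: e is gray → back edge
Back edge closes the cycle e → h → g → f → e; its vertices are {e, f, g, h}.

e, f, g, h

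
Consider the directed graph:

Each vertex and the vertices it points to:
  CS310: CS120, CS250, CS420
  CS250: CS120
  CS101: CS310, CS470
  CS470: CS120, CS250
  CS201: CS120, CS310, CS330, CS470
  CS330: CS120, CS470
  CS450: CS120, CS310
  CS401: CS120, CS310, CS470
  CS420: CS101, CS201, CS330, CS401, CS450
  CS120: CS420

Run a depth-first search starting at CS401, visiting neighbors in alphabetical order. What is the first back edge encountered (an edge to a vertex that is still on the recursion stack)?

DFS from CS401 (visiting neighbors in alphabetical order); mark gray on enter, black on exit:
CS401 gray
  CS120 gray
    CS420 gray
      CS101 gray
        CS310 gray
          CS310→CS120: CS120 is gray → back edge
First back edge: CS310 → CS120.

CS310→CS120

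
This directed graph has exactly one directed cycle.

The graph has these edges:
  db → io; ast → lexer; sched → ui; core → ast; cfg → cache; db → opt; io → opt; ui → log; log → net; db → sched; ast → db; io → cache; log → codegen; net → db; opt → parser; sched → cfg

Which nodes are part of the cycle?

DFS with gray/black marking from db:
db gray
  sched gray
    cfg gray
      cache gray
      cache black
    cfg black
    ui gray
      log gray
        codegen gray
        codegen black
        net gray
          net→db: db is gray → back edge
Back edge closes the cycle db → sched → ui → log → net → db; its vertices are {db, ui, log, net, sched}.

db, ui, log, net, sched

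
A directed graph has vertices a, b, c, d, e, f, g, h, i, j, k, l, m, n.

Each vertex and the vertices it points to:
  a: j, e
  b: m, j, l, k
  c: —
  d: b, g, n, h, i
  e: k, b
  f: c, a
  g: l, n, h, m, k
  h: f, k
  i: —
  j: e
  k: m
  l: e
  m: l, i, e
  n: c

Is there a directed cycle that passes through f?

No

f lies on a cycle iff there is a path from f back to itself.
Exploring from f, it never reaches itself; equivalently, its strongly connected component is a singleton.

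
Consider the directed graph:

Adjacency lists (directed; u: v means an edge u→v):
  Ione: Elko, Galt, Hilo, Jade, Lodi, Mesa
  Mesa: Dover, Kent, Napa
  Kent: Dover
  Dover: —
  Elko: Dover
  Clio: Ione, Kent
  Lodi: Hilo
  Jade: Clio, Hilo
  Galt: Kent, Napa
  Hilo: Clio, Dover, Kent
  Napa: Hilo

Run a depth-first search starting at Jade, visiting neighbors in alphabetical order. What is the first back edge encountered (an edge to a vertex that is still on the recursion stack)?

DFS from Jade (visiting neighbors in alphabetical order); mark gray on enter, black on exit:
Jade gray
  Clio gray
    Ione gray
      Elko gray
        Dover gray
        Dover black
      Elko black
      Galt gray
        Kent gray
          Kent→Dover: Dover black — skip
        Kent black
        Napa gray
          Hilo gray
            Hilo→Clio: Clio is gray → back edge
First back edge: Hilo → Clio.

Hilo→Clio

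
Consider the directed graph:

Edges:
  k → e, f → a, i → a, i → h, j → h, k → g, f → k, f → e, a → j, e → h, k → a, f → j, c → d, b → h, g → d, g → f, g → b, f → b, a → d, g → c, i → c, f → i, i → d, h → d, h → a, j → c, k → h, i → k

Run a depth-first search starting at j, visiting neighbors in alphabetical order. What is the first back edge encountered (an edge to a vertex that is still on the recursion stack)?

a→j

DFS from j (visiting neighbors in alphabetical order); mark gray on enter, black on exit:
j gray
  c gray
    d gray
    d black
  c black
  h gray
    a gray
      a→d: d black — skip
      a→j: j is gray → back edge
First back edge: a → j.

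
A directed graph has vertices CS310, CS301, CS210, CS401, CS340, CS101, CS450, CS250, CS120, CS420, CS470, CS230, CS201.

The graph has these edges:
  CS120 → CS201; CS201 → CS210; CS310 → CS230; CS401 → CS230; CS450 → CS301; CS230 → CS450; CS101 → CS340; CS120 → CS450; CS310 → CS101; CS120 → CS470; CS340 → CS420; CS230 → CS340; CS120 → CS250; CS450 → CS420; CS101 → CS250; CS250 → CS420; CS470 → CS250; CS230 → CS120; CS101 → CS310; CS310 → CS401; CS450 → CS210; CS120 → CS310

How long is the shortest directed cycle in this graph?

2

For each vertex v, BFS finds the shortest path from v back to v.
The shortest such closed walk is CS310 → CS101 → CS310, length 2.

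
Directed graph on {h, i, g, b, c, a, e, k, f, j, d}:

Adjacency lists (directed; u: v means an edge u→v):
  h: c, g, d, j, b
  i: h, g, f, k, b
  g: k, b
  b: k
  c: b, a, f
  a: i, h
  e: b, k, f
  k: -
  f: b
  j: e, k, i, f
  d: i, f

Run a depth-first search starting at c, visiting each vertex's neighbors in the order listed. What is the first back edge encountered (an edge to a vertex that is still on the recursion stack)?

h→c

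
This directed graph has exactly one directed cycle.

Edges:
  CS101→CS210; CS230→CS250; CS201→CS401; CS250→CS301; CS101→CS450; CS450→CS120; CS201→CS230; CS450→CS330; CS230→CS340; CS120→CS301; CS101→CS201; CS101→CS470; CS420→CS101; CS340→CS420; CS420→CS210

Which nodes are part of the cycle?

CS101, CS201, CS230, CS340, CS420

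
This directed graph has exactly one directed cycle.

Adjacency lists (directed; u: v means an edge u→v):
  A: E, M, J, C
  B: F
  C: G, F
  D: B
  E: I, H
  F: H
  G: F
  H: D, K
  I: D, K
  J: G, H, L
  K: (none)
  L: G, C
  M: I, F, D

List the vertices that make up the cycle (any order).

B, D, F, H

DFS with gray/black marking from D:
D gray
  B gray
    F gray
      H gray
        H→D: D is gray → back edge
Back edge closes the cycle D → B → F → H → D; its vertices are {B, D, F, H}.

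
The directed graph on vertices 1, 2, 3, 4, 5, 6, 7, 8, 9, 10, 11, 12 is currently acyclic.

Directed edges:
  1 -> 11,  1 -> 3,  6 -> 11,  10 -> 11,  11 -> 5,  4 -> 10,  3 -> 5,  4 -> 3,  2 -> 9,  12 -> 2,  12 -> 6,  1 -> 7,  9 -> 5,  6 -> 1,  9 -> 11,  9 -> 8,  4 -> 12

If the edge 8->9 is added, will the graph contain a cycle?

Adding 8→9 creates a cycle iff 9 can already reach 8.
Path from 9: 9 → 8.
So 9 → … → 8 → 9 is a cycle.

Yes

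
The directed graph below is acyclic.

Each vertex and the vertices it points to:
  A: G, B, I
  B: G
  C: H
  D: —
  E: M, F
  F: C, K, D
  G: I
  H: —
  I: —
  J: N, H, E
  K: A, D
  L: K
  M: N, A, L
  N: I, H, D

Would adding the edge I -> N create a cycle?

Yes

Adding I→N creates a cycle iff N can already reach I.
Path from N: N → I.
So N → … → I → N is a cycle.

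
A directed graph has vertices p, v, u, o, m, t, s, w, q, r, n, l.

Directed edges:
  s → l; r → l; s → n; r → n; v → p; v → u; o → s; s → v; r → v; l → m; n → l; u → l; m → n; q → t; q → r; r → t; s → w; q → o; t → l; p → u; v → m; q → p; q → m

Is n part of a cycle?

n is on a cycle iff n can reach itself via ≥1 edge.
n → l → m → n — yes.

Yes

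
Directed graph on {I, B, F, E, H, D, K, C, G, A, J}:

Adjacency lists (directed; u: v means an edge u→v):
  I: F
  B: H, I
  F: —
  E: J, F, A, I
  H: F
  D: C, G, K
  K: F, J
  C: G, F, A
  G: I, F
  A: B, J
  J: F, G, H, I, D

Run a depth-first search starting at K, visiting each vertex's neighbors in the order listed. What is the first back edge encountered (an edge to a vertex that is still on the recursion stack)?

A→J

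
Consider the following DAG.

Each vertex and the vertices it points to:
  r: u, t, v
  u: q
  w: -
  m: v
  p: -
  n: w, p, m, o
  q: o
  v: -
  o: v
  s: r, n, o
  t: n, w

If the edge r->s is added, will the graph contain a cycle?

Yes

Adding r→s creates a cycle iff s can already reach r.
Path from s: s → r.
So s → … → r → s is a cycle.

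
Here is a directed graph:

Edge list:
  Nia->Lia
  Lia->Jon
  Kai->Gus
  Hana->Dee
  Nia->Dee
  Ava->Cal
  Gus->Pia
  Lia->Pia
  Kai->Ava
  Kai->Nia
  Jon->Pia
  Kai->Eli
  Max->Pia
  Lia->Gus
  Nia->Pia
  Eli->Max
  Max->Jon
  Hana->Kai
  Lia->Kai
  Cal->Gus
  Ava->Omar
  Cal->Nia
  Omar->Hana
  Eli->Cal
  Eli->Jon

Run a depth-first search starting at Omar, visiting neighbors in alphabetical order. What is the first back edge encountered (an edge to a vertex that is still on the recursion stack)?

DFS from Omar (visiting neighbors in alphabetical order); mark gray on enter, black on exit:
Omar gray
  Hana gray
    Dee gray
    Dee black
    Kai gray
      Ava gray
        Cal gray
          Gus gray
            Pia gray
            Pia black
          Gus black
          Nia gray
            Nia→Dee: Dee black — skip
            Lia gray
              Lia→Gus: Gus black — skip
              Jon gray
                Jon→Pia: Pia black — skip
              Jon black
              Lia→Kai: Kai is gray → back edge
First back edge: Lia → Kai.

Lia->Kai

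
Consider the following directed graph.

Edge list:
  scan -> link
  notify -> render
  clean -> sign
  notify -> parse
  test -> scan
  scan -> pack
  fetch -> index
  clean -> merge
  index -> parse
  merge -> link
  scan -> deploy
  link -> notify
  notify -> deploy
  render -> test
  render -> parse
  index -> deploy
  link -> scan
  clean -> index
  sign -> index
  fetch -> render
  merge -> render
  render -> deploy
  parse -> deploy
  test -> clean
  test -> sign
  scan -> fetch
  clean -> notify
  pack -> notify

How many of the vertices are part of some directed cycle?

A vertex is on a directed cycle iff it belongs to a strongly connected component of size ≥ 2 (or has a self-loop).
The vertices on cycles are {link, pack, scan, test, clean, fetch, merge, notify, render} — 9 in total.

9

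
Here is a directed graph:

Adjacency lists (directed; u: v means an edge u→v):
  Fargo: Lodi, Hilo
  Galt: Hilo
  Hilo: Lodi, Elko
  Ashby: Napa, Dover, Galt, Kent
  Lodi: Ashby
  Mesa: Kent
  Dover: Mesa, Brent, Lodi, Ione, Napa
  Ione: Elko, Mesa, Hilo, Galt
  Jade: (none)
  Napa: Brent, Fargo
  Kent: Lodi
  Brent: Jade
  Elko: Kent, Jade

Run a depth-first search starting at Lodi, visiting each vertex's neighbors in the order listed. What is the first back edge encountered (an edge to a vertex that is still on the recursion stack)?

Fargo->Lodi

DFS from Lodi (visiting each vertex's neighbors in the order listed); mark gray on enter, black on exit:
Lodi gray
  Ashby gray
    Napa gray
      Brent gray
        Jade gray
        Jade black
      Brent black
      Fargo gray
        Fargo→Lodi: Lodi is gray → back edge
First back edge: Fargo → Lodi.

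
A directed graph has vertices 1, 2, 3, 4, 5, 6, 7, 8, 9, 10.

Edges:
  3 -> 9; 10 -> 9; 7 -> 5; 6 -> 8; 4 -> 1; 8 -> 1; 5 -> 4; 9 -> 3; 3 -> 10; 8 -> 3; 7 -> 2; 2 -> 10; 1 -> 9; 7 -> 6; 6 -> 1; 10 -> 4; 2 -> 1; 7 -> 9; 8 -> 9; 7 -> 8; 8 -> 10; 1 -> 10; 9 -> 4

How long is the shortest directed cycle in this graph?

2

For each vertex v, BFS finds the shortest path from v back to v.
The shortest such closed walk is 3 → 9 → 3, length 2.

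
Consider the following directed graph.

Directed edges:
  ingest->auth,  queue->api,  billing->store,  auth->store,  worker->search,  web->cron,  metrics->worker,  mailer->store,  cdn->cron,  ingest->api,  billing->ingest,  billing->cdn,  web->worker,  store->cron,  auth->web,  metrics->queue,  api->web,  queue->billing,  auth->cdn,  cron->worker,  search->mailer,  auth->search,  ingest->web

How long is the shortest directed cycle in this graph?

5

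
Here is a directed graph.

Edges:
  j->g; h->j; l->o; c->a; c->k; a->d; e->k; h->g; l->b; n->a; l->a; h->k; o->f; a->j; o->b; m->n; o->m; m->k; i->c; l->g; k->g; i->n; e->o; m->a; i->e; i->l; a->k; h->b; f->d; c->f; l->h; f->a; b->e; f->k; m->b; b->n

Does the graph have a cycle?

DFS with white/gray/black marking, starting from h:
h gray
  k gray
    g gray
    g black
  k black
  b gray
    n gray
      a gray
        d gray
        d black
        j gray
          j→g: g black — skip
        j black
        a→k: k black — skip
      a black
    n black
    e gray
      e→k: k black — skip
      o gray
        m gray
          m→b: b is gray → back edge
Back edge found, so a cycle exists: b → e → o → m → b.

Yes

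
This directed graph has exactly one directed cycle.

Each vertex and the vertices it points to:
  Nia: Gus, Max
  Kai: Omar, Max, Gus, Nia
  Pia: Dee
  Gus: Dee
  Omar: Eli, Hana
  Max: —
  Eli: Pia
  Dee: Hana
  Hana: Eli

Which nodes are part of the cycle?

Dee, Eli, Pia, Hana

DFS with gray/black marking from Eli:
Eli gray
  Pia gray
    Dee gray
      Hana gray
        Hana→Eli: Eli is gray → back edge
Back edge closes the cycle Eli → Pia → Dee → Hana → Eli; its vertices are {Dee, Eli, Pia, Hana}.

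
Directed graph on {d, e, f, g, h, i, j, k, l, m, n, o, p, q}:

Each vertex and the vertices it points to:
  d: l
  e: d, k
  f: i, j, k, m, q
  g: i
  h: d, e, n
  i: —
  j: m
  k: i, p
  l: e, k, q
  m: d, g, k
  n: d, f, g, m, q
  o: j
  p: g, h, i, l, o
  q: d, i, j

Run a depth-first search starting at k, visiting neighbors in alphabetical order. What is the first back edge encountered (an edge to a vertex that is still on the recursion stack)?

DFS from k (visiting neighbors in alphabetical order); mark gray on enter, black on exit:
k gray
  i gray
  i black
  p gray
    g gray
      g→i: i black — skip
    g black
    h gray
      d gray
        l gray
          e gray
            e→d: d is gray → back edge
First back edge: e → d.

e->d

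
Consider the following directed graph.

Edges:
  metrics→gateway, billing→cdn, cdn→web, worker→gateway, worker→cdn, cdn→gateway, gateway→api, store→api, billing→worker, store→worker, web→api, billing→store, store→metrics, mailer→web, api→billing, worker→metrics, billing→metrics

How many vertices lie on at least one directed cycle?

A vertex is on a directed cycle iff it belongs to a strongly connected component of size ≥ 2 (or has a self-loop).
The vertices on cycles are {api, cdn, web, store, worker, billing, gateway, metrics} — 8 in total.

8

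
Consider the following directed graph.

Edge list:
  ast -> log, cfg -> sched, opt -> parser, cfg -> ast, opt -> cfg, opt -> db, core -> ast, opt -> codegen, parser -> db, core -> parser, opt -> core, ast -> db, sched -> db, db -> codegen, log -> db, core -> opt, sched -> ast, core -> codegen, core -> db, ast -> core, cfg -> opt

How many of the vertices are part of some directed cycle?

5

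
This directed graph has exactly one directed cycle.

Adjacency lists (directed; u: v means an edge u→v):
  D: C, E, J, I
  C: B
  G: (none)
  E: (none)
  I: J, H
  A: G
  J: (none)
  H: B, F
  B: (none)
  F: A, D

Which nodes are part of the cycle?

DFS with gray/black marking from D:
D gray
  C gray
    B gray
    B black
  C black
  E gray
  E black
  J gray
  J black
  I gray
    I→J: J black — skip
    H gray
      H→B: B black — skip
      F gray
        A gray
          G gray
          G black
        A black
        F→D: D is gray → back edge
Back edge closes the cycle D → I → H → F → D; its vertices are {D, F, H, I}.

D, F, H, I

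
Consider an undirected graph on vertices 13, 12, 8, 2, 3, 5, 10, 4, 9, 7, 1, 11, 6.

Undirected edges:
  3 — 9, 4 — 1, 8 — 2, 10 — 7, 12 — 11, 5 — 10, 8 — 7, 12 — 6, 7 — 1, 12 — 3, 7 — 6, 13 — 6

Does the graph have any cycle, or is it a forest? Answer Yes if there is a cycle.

DFS, tracking each vertex's parent; an edge to a visited non-parent vertex closes a cycle.
Start from 1:
visit 1 (parent –)
  visit 7 (parent 1)
    visit 6 (parent 7)
      6–7: parent, skip
      visit 13 (parent 6)
        13–6: parent, skip
      visit 12 (parent 6)
        visit 11 (parent 12)
          11–12: parent, skip
        12–6: parent, skip
        visit 3 (parent 12)
          visit 9 (parent 3)
            9–3: parent, skip
          3–12: parent, skip
    visit 8 (parent 7)
      8–7: parent, skip
      visit 2 (parent 8)
        2–8: parent, skip
    visit 10 (parent 7)
      10–7: parent, skip
      visit 5 (parent 10)
        5–10: parent, skip
    7–1: parent, skip
  visit 4 (parent 1)
    4–1: parent, skip
No non-parent visited neighbor found — the graph is a forest.

No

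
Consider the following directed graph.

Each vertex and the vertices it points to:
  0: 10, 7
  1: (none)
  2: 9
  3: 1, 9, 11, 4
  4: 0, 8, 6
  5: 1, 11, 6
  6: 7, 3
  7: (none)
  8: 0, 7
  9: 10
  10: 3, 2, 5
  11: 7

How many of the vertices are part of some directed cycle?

9

A vertex is on a directed cycle iff it belongs to a strongly connected component of size ≥ 2 (or has a self-loop).
The vertices on cycles are {0, 2, 3, 4, 5, 6, 8, 9, 10} — 9 in total.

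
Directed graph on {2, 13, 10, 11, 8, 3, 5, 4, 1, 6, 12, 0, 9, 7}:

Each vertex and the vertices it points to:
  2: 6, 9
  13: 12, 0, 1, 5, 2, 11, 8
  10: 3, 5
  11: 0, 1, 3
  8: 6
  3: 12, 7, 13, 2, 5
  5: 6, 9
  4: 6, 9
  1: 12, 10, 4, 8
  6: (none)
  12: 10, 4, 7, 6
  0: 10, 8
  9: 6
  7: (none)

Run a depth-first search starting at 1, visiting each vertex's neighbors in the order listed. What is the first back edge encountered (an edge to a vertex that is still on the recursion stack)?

3→12

DFS from 1 (visiting each vertex's neighbors in the order listed); mark gray on enter, black on exit:
1 gray
  12 gray
    10 gray
      3 gray
        3→12: 12 is gray → back edge
First back edge: 3 → 12.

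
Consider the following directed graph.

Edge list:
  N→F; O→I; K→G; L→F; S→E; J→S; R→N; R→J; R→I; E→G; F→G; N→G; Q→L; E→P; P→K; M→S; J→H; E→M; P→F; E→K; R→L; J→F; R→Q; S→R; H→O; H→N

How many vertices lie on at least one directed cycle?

5

A vertex is on a directed cycle iff it belongs to a strongly connected component of size ≥ 2 (or has a self-loop).
The vertices on cycles are {E, J, M, R, S} — 5 in total.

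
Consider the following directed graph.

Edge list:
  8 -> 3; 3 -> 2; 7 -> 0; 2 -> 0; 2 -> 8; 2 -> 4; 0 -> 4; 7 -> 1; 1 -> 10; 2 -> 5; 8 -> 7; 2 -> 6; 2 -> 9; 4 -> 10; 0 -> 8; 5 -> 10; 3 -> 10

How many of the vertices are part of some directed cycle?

5

A vertex is on a directed cycle iff it belongs to a strongly connected component of size ≥ 2 (or has a self-loop).
The vertices on cycles are {0, 2, 3, 7, 8} — 5 in total.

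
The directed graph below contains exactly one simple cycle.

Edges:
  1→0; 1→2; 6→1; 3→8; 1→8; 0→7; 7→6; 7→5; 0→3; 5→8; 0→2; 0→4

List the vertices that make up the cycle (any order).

DFS with gray/black marking from 1:
1 gray
  2 gray
  2 black
  0 gray
    7 gray
      6 gray
        6→1: 1 is gray → back edge
Back edge closes the cycle 1 → 0 → 7 → 6 → 1; its vertices are {0, 1, 6, 7}.

0, 1, 6, 7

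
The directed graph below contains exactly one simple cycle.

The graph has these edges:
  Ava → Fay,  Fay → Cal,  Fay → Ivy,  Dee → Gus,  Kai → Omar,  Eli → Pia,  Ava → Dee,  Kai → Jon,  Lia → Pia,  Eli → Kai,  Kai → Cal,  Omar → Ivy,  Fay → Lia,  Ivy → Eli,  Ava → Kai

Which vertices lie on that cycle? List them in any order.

DFS with gray/black marking from Kai:
Kai gray
  Jon gray
  Jon black
  Cal gray
  Cal black
  Omar gray
    Ivy gray
      Eli gray
        Eli→Kai: Kai is gray → back edge
Back edge closes the cycle Kai → Omar → Ivy → Eli → Kai; its vertices are {Eli, Ivy, Kai, Omar}.

Eli, Ivy, Kai, Omar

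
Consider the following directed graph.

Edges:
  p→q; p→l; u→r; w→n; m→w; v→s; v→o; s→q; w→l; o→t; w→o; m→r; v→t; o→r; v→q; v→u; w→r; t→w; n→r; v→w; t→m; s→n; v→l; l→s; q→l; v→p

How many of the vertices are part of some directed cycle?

7

A vertex is on a directed cycle iff it belongs to a strongly connected component of size ≥ 2 (or has a self-loop).
The vertices on cycles are {l, m, o, q, s, t, w} — 7 in total.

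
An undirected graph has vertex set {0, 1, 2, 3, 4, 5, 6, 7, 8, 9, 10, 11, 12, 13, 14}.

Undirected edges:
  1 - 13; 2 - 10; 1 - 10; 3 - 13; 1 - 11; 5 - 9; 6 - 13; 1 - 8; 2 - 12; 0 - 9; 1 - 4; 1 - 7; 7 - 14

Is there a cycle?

No

DFS, tracking each vertex's parent; an edge to a visited non-parent vertex closes a cycle.
Start from 1:
visit 1 (parent –)
  visit 4 (parent 1)
    4–1: parent, skip
  visit 11 (parent 1)
    11–1: parent, skip
  visit 8 (parent 1)
    8–1: parent, skip
  visit 13 (parent 1)
    visit 6 (parent 13)
      6–13: parent, skip
    13–1: parent, skip
    visit 3 (parent 13)
      3–13: parent, skip
  visit 7 (parent 1)
    visit 14 (parent 7)
      14–7: parent, skip
    7–1: parent, skip
  visit 10 (parent 1)
    10–1: parent, skip
    visit 2 (parent 10)
      2–10: parent, skip
      visit 12 (parent 2)
        12–2: parent, skip
visit 0 (parent –)
  visit 9 (parent 0)
    visit 5 (parent 9)
      5–9: parent, skip
    9–0: parent, skip
No non-parent visited neighbor found — the graph is a forest.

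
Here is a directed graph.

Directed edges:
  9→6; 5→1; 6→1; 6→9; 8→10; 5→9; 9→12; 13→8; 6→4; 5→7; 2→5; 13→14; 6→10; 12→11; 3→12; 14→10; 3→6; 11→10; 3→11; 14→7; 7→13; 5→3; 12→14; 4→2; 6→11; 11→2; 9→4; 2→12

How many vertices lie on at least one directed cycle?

A vertex is on a directed cycle iff it belongs to a strongly connected component of size ≥ 2 (or has a self-loop).
The vertices on cycles are {2, 3, 4, 5, 6, 7, 9, 11, 12, 13, 14} — 11 in total.

11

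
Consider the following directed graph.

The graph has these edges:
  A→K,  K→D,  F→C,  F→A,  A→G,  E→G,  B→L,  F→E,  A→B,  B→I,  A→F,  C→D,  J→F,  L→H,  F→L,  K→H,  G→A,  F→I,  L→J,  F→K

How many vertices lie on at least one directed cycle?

7

A vertex is on a directed cycle iff it belongs to a strongly connected component of size ≥ 2 (or has a self-loop).
The vertices on cycles are {A, B, E, F, G, J, L} — 7 in total.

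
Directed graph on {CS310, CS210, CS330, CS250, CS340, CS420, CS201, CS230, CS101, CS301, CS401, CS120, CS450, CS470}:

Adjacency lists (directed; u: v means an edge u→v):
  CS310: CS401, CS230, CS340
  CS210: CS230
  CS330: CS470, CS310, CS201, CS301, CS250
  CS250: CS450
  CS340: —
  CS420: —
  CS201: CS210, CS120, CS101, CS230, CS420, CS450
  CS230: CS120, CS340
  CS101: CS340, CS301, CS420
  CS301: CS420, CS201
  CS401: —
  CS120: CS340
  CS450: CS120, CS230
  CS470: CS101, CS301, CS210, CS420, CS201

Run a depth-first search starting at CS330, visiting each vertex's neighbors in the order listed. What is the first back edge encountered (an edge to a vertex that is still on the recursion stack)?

CS201->CS101

DFS from CS330 (visiting each vertex's neighbors in the order listed); mark gray on enter, black on exit:
CS330 gray
  CS470 gray
    CS101 gray
      CS340 gray
      CS340 black
      CS301 gray
        CS420 gray
        CS420 black
        CS201 gray
          CS210 gray
            CS230 gray
              CS120 gray
                CS120→CS340: CS340 black — skip
              CS120 black
              CS230→CS340: CS340 black — skip
            CS230 black
          CS210 black
          CS201→CS120: CS120 black — skip
          CS201→CS101: CS101 is gray → back edge
First back edge: CS201 → CS101.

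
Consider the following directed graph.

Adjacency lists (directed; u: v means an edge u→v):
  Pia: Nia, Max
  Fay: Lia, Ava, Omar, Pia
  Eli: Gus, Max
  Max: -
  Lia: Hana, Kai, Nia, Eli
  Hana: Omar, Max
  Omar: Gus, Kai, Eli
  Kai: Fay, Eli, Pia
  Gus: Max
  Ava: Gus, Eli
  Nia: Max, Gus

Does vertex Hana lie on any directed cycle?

Hana is on a cycle iff Hana can reach itself via ≥1 edge.
Hana → Omar → Kai → Fay → Lia → Hana — yes.

Yes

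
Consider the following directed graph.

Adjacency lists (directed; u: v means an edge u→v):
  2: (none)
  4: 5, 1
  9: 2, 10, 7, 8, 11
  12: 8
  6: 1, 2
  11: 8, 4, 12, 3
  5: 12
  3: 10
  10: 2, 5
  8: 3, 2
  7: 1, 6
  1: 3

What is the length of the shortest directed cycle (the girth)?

5

For each vertex v, BFS finds the shortest path from v back to v.
The shortest such closed walk is 5 → 12 → 8 → 3 → 10 → 5, length 5.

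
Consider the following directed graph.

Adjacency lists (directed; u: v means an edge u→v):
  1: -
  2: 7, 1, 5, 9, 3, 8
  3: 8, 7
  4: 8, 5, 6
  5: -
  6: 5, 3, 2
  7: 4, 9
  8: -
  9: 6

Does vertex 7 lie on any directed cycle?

Yes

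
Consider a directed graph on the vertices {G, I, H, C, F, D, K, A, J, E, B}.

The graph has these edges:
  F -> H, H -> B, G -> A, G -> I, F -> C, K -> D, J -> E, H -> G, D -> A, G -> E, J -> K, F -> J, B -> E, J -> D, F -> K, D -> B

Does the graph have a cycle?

DFS with white/gray/black marking, starting from F:
F gray
  C gray
  C black
  J gray
    E gray
    E black
    K gray
      D gray
        A gray
        A black
        B gray
          B→E: E black — skip
        B black
      D black
    K black
    J→D: D black — skip
  J black
  H gray
    H→B: B black — skip
    G gray
      G→A: A black — skip
      G→E: E black — skip
      I gray
      I black
    G black
  H black
  F→K: K black — skip
F black
Every edge goes to a white or black vertex — no back edge, so the graph is acyclic.

No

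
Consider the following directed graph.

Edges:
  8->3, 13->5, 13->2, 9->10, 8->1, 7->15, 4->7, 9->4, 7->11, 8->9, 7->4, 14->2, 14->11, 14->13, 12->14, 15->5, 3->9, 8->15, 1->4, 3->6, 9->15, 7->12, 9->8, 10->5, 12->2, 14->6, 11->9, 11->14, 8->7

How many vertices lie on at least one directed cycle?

9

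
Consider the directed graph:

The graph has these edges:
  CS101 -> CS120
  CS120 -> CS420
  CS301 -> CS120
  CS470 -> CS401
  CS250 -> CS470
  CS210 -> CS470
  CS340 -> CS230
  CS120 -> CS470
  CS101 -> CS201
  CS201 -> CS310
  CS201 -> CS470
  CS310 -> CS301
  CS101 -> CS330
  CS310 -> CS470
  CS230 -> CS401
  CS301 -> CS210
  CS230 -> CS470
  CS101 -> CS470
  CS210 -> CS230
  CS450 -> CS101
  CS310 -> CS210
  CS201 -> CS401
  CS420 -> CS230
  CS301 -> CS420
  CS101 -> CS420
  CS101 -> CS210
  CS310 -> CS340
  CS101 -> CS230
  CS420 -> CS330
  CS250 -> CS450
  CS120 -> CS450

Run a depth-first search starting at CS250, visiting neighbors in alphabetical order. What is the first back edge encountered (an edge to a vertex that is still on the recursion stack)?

DFS from CS250 (visiting neighbors in alphabetical order); mark gray on enter, black on exit:
CS250 gray
  CS450 gray
    CS101 gray
      CS120 gray
        CS420 gray
          CS230 gray
            CS401 gray
            CS401 black
            CS470 gray
              CS470→CS401: CS401 black — skip
            CS470 black
          CS230 black
          CS330 gray
          CS330 black
        CS420 black
        CS120→CS450: CS450 is gray → back edge
First back edge: CS120 → CS450.

CS120->CS450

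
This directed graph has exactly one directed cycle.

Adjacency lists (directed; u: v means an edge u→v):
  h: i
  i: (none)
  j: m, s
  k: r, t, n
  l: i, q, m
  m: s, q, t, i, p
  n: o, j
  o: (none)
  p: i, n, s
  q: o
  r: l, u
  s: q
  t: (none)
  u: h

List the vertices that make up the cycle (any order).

DFS with gray/black marking from m:
m gray
  s gray
    q gray
      o gray
      o black
    q black
  s black
  m→q: q black — skip
  t gray
  t black
  i gray
  i black
  p gray
    p→i: i black — skip
    n gray
      n→o: o black — skip
      j gray
        j→m: m is gray → back edge
Back edge closes the cycle m → p → n → j → m; its vertices are {j, m, n, p}.

j, m, n, p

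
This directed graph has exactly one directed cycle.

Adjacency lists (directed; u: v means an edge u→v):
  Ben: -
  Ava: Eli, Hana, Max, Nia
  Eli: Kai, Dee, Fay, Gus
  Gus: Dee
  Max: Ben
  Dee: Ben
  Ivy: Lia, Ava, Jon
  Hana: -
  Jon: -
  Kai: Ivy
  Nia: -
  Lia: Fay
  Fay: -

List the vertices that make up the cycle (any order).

Ava, Eli, Ivy, Kai

DFS with gray/black marking from Kai:
Kai gray
  Ivy gray
    Lia gray
      Fay gray
      Fay black
    Lia black
    Ava gray
      Eli gray
        Eli→Kai: Kai is gray → back edge
Back edge closes the cycle Kai → Ivy → Ava → Eli → Kai; its vertices are {Ava, Eli, Ivy, Kai}.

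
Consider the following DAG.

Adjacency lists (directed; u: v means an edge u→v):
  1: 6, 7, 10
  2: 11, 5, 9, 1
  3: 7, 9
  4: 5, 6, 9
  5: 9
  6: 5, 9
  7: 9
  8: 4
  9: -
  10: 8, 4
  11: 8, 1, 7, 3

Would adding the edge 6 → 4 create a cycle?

Yes

Adding 6→4 creates a cycle iff 4 can already reach 6.
Path from 4: 4 → 6.
So 4 → … → 6 → 4 is a cycle.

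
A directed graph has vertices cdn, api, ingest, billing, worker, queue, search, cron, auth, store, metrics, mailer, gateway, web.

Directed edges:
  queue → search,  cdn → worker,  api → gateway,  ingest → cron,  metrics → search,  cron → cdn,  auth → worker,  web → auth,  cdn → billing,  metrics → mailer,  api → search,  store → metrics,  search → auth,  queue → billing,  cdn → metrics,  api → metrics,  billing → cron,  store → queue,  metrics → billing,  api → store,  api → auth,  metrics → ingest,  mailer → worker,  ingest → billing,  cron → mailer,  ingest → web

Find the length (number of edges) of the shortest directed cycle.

3

For each vertex v, BFS finds the shortest path from v back to v.
The shortest such closed walk is cron → cdn → billing → cron, length 3.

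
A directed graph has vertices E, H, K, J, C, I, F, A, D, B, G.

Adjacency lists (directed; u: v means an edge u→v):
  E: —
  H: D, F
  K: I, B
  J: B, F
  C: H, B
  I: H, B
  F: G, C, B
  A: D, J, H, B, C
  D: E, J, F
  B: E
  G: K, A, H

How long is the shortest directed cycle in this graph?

3

For each vertex v, BFS finds the shortest path from v back to v.
The shortest such closed walk is G → H → F → G, length 3.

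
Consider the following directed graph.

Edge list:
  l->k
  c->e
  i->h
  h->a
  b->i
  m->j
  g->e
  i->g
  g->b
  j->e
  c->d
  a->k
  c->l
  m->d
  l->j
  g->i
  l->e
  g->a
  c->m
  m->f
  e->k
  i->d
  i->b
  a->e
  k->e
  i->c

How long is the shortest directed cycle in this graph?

2

For each vertex v, BFS finds the shortest path from v back to v.
The shortest such closed walk is i → g → i, length 2.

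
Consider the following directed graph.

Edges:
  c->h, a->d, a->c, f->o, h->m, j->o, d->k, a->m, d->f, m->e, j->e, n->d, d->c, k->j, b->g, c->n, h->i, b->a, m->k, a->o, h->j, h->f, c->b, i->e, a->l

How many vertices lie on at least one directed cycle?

A vertex is on a directed cycle iff it belongs to a strongly connected component of size ≥ 2 (or has a self-loop).
The vertices on cycles are {a, b, c, d, n} — 5 in total.

5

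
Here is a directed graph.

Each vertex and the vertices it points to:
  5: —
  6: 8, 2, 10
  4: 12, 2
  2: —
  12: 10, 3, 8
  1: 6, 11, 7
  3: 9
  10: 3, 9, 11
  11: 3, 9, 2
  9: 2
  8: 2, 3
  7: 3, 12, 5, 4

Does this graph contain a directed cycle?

No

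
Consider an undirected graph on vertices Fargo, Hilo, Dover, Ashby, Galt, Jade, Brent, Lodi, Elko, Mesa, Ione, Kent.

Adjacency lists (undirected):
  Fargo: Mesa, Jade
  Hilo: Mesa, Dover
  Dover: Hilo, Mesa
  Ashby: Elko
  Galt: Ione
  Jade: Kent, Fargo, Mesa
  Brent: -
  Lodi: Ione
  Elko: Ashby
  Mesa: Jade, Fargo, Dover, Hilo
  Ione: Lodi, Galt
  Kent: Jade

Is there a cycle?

Yes

DFS, tracking each vertex's parent; an edge to a visited non-parent vertex closes a cycle.
Start from Lodi:
visit Lodi (parent –)
  visit Ione (parent Lodi)
    Ione–Lodi: parent, skip
    visit Galt (parent Ione)
      Galt–Ione: parent, skip
visit Fargo (parent –)
  visit Mesa (parent Fargo)
    visit Jade (parent Mesa)
      visit Kent (parent Jade)
        Kent–Jade: parent, skip
      Jade–Fargo: Fargo visited and ≠ parent → cycle
Cycle: Fargo – Mesa – Jade – Fargo.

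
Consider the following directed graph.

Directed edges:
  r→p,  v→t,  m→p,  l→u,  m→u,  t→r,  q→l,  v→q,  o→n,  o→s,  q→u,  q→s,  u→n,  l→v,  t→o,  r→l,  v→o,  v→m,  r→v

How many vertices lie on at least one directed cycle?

A vertex is on a directed cycle iff it belongs to a strongly connected component of size ≥ 2 (or has a self-loop).
The vertices on cycles are {l, q, r, t, v} — 5 in total.

5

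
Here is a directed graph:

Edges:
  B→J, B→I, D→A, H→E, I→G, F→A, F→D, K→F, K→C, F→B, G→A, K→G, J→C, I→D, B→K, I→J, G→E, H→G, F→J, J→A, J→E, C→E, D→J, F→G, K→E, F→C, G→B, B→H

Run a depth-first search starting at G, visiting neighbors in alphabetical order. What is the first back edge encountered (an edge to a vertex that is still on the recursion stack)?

DFS from G (visiting neighbors in alphabetical order); mark gray on enter, black on exit:
G gray
  A gray
  A black
  B gray
    H gray
      E gray
      E black
      H→G: G is gray → back edge
First back edge: H → G.

H→G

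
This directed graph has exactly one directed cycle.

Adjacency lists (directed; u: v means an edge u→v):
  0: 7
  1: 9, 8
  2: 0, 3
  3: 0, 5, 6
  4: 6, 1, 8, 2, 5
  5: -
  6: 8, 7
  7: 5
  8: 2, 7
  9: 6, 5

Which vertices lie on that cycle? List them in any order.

2, 3, 6, 8

DFS with gray/black marking from 8:
8 gray
  2 gray
    0 gray
      7 gray
        5 gray
        5 black
      7 black
    0 black
    3 gray
      3→0: 0 black — skip
      3→5: 5 black — skip
      6 gray
        6→8: 8 is gray → back edge
Back edge closes the cycle 8 → 2 → 3 → 6 → 8; its vertices are {2, 3, 6, 8}.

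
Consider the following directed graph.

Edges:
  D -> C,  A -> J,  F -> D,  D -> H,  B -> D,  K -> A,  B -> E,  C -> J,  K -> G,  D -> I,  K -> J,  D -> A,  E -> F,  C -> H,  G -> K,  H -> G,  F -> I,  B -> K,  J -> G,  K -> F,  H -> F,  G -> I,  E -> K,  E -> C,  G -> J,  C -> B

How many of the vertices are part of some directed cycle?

A vertex is on a directed cycle iff it belongs to a strongly connected component of size ≥ 2 (or has a self-loop).
The vertices on cycles are {A, B, C, D, E, F, G, H, J, K} — 10 in total.

10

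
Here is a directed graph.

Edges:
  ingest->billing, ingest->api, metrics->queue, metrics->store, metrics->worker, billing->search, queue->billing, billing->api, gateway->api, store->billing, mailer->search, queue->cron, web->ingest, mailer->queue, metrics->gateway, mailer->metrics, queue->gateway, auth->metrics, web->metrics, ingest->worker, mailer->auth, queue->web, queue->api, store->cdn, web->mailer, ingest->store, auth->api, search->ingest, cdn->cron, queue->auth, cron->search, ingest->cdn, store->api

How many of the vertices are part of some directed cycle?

11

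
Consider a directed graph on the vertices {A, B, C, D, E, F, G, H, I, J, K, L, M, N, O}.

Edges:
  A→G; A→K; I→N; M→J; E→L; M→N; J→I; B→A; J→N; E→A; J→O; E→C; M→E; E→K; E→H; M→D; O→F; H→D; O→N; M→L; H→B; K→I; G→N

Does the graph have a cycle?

No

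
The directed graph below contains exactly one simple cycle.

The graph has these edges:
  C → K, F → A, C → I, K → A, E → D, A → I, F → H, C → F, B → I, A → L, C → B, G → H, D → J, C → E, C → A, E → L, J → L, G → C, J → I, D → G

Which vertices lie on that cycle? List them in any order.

C, D, E, G

DFS with gray/black marking from G:
G gray
  C gray
    F gray
      A gray
        I gray
        I black
        L gray
        L black
      A black
      H gray
      H black
    F black
    C→I: I black — skip
    E gray
      D gray
        J gray
          J→I: I black — skip
          J→L: L black — skip
        J black
        D→G: G is gray → back edge
Back edge closes the cycle G → C → E → D → G; its vertices are {C, D, E, G}.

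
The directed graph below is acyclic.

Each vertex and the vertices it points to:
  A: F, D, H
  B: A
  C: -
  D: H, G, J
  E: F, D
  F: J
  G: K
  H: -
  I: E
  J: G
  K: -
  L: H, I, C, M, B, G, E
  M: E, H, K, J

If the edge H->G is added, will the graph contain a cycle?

No

Adding H→G creates a cycle iff G can already reach H.
Explore from G: no path reaches H. The graph stays acyclic.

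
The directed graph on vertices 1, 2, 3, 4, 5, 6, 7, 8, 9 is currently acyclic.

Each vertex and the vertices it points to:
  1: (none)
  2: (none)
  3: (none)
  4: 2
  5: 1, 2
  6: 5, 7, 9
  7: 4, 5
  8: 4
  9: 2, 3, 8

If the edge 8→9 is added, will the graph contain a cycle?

Yes

Adding 8→9 creates a cycle iff 9 can already reach 8.
Path from 9: 9 → 8.
So 9 → … → 8 → 9 is a cycle.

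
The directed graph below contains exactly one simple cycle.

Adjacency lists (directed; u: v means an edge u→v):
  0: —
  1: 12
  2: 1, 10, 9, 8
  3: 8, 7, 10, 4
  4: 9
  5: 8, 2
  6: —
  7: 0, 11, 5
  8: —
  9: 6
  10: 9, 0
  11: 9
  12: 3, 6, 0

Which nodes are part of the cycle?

1, 2, 3, 5, 7, 12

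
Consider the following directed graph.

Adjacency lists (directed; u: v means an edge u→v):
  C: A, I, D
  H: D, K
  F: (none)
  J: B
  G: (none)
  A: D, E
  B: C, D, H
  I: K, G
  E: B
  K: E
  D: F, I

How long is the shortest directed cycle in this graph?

4

For each vertex v, BFS finds the shortest path from v back to v.
The shortest such closed walk is B → H → K → E → B, length 4.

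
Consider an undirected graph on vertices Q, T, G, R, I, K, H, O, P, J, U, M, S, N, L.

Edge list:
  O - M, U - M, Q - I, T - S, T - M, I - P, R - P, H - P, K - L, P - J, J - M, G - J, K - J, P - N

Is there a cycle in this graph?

DFS, tracking each vertex's parent; an edge to a visited non-parent vertex closes a cycle.
Start from M:
visit M (parent –)
  visit J (parent M)
    visit K (parent J)
      visit L (parent K)
        L–K: parent, skip
      K–J: parent, skip
    visit P (parent J)
      P–J: parent, skip
      visit H (parent P)
        H–P: parent, skip
      visit R (parent P)
        R–P: parent, skip
      visit N (parent P)
        N–P: parent, skip
      visit I (parent P)
        visit Q (parent I)
          Q–I: parent, skip
        I–P: parent, skip
    J–M: parent, skip
    visit G (parent J)
      G–J: parent, skip
  visit O (parent M)
    O–M: parent, skip
  visit T (parent M)
    T–M: parent, skip
    visit S (parent T)
      S–T: parent, skip
  visit U (parent M)
    U–M: parent, skip
No non-parent visited neighbor found — the graph is a forest.

No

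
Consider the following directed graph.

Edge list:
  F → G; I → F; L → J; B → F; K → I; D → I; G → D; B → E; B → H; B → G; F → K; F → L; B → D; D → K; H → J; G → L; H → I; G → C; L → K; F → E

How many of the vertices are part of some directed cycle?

A vertex is on a directed cycle iff it belongs to a strongly connected component of size ≥ 2 (or has a self-loop).
The vertices on cycles are {D, F, G, I, K, L} — 6 in total.

6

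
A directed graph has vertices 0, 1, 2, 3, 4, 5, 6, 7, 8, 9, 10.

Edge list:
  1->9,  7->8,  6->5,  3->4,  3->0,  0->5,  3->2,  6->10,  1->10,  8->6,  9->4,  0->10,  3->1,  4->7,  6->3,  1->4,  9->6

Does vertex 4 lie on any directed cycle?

4 is on a cycle iff 4 can reach itself via ≥1 edge.
4 → 7 → 8 → 6 → 3 → 4 — yes.

Yes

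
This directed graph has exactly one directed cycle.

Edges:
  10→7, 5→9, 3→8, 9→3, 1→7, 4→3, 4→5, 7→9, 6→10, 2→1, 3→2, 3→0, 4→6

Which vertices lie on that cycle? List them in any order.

DFS with gray/black marking from 3:
3 gray
  8 gray
  8 black
  2 gray
    1 gray
      7 gray
        9 gray
          9→3: 3 is gray → back edge
Back edge closes the cycle 3 → 2 → 1 → 7 → 9 → 3; its vertices are {1, 2, 3, 7, 9}.

1, 2, 3, 7, 9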